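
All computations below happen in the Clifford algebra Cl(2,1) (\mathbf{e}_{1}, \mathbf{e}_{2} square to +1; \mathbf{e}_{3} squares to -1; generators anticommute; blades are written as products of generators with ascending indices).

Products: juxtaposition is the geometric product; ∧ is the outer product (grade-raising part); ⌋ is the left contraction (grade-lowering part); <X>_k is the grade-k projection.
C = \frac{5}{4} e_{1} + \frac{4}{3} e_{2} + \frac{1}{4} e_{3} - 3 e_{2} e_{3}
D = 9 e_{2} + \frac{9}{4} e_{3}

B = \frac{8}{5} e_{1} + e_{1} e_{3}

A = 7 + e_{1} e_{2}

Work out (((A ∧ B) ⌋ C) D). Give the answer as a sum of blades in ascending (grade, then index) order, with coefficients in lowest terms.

step 1: \frac{56}{5} e_{1} + 7 e_{1} e_{3}
step 2: 14
step 3: 126 e_{2} + \frac{63}{2} e_{3}
Answer: 126 e_{2} + \frac{63}{2} e_{3}


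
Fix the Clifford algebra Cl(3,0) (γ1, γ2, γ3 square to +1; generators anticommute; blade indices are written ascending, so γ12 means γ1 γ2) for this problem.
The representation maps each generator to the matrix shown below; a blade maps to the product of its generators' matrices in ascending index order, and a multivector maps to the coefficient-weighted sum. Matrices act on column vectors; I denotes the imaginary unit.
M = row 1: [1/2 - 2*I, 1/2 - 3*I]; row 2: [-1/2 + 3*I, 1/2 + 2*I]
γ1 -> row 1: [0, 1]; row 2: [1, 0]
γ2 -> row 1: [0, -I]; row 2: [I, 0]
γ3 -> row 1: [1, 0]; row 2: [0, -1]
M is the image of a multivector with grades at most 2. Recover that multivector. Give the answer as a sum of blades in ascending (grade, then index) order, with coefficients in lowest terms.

Method: 1, rho(γ1), rho(γ2), rho(γ3) form a trace-orthogonal basis of the 2x2 complex matrices (tr(X Y) = 2 if X = Y, else 0), so M = m0*1 + m1*rho(γ1) + m2*rho(γ2) + m3*rho(γ3) with m0 = tr(M)/2 = 1/2, m1 = tr(M rho(γ1))/2 = 0, m2 = tr(M rho(γ2))/2 = 3 + I/2, m3 = tr(M rho(γ3))/2 = -2*I.
Multiplying table entries, the bivector images are rho(γ12) = I*rho(γ3), rho(γ13) = -I*rho(γ2), rho(γ23) = I*rho(γ1); with real blade coefficients the real parts of m0..m3 are the coefficients of 1, γ1, γ2, γ3 and the imaginary parts give the bivectors (γ23: Im m1, γ13: -Im m2, γ12: Im m3).
Answer: 1/2 + 3*γ2 - 2*γ12 - 1/2*γ13


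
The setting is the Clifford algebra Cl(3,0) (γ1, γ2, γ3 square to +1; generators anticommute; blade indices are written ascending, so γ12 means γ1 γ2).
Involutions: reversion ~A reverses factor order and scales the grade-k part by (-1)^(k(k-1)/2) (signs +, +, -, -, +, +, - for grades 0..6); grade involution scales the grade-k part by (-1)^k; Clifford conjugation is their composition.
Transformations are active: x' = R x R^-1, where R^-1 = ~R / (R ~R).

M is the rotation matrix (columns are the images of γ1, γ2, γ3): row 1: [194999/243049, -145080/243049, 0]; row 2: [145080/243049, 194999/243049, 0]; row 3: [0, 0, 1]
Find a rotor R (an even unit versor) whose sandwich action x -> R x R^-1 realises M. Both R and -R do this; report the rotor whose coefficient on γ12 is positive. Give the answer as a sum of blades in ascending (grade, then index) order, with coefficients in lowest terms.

Method: write R = a + b12*γ12 + b13*γ13 + b23*γ23 with a^2 + b12^2 + b13^2 + b23^2 = 1 (so R^-1 = ~R). Expanding the columns R e_j ~R gives tr M = 4a^2 - 1 and, from the antisymmetric part, M21 - M12 = -4a*b12, M13 - M31 = 4a*b13, M32 - M23 = -4a*b23.
Here tr M = 633047/243049, so a^2 = (1 + tr M)/4 = 219024/243049 and a = ±468/493. Taking a = 468/493: M21 - M12 = 290160/243049, M13 - M31 = 0, M32 - M23 = 0, giving b12 = -155/493, b13 = 0, b23 = 0, i.e. R = 468/493 - 155/493*γ12.
Its γ12 coefficient is negative, so report the other preimage -R.
Answer: -468/493 + 155/493*γ12. Recall the cover is two-to-one: with M of trace 633047/243049, both preimages act alike, and the stated γ12 sign chooses the sheet.


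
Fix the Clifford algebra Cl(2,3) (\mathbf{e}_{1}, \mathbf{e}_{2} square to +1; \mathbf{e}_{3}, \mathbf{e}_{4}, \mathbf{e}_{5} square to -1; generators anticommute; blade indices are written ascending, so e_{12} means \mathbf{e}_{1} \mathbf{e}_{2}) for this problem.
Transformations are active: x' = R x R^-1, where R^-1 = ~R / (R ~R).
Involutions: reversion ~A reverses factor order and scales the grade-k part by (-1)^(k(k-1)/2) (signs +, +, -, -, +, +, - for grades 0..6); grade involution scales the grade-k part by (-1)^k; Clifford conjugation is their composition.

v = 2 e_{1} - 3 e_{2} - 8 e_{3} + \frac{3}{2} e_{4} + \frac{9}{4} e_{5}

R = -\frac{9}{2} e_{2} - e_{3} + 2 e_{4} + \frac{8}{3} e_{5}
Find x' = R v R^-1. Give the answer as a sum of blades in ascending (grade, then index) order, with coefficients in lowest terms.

~R = -\frac{9}{2} e_{2} - e_{3} + 2 e_{4} + \frac{8}{3} e_{5}, and R ~R = \frac{293}{36}, so R^-1 = ~R / (\frac{293}{36}).
R v = -\frac{7}{2} + 9 e_{12} + 2 e_{13} - 4 e_{14} - \frac{16}{3} e_{15} + 33 e_{23} - \frac{3}{4} e_{24} - \frac{17}{8} e_{25} + \frac{29}{2} e_{34} + \frac{229}{12} e_{35} + \frac{1}{2} e_{45}
Answer: -2 e_{1} + \frac{2013}{293} e_{2} + \frac{2596}{293} e_{3} - \frac{1887}{586} e_{4} - \frac{5325}{1172} e_{5}


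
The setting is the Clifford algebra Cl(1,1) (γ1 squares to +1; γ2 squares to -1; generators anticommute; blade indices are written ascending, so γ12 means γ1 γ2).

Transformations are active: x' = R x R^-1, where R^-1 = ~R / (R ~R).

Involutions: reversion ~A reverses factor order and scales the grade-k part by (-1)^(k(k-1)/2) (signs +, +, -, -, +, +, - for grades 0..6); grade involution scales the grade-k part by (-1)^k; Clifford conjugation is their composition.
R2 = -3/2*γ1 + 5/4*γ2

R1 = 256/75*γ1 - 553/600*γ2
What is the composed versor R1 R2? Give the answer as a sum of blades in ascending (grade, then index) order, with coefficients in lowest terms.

Distribute over the terms of R1 (each basis-blade product reordered to ascending indices, repeated generators contracted through their squares):
(256/75*γ1) R2 = -128/25 + 64/15*γ12
(-553/600*γ2) R2 = 553/480 - 553/400*γ12
Summing the partial products and collecting blades:
Answer: -9523/2400 + 3461/1200*γ12


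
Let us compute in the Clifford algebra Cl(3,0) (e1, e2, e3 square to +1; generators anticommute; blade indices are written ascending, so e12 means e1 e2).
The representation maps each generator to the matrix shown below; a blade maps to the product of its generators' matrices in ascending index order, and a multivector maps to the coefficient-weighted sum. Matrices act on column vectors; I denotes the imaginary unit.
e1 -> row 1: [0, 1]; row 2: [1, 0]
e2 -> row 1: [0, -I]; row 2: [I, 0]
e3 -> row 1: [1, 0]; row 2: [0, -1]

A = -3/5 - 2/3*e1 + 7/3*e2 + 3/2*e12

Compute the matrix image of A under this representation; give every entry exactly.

Bivector images (products of the table entries): rho(e12) = rho(e1)rho(e2) = row 1: [I, 0]; row 2: [0, -I].
M = (-3/5)*1 + (-2/3)*rho(e1) + (7/3)*rho(e2) + (3/2)*rho(e12), summed entrywise (1 is the identity matrix):
Answer: row 1: [-3/5 + 3*I/2, -2/3 - 7*I/3]; row 2: [-2/3 + 7*I/3, -3/5 - 3*I/2]


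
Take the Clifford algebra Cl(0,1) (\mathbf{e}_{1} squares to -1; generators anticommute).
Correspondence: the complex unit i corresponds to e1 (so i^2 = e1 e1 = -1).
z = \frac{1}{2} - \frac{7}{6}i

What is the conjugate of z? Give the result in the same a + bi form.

In blades: z = \frac{1}{2} - \frac{7}{6} e_{1}.
Conjugation here is Clifford conjugation: the scalar is fixed and the grade-1 and grade-2 blades all flip sign, giving \frac{1}{2} + \frac{7}{6} e_{1}; translating back:
Answer: \frac{1}{2} + \frac{7}{6}i


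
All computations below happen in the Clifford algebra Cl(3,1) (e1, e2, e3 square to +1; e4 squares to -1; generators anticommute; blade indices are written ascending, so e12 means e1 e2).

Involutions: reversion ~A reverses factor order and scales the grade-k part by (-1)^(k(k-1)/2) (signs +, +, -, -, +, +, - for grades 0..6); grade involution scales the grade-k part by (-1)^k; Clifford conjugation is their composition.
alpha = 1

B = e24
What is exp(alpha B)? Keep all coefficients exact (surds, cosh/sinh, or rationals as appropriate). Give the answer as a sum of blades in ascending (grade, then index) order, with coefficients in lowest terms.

B^2 = (1)^2*(e24)^2 = 1*(+1) = 1 (a basis 2-blade squares to minus the product of its generators' squares).
B^2 = 1 — the positive square puts this in the hyperbolic regime; l = 1, alpha*l = 1, so exp(alpha B) = cosh(1) + (sinh(1)/1)*B = cosh(1) + (sinh(1))*B.
Answer: cosh(1) + sinh(1)*e24


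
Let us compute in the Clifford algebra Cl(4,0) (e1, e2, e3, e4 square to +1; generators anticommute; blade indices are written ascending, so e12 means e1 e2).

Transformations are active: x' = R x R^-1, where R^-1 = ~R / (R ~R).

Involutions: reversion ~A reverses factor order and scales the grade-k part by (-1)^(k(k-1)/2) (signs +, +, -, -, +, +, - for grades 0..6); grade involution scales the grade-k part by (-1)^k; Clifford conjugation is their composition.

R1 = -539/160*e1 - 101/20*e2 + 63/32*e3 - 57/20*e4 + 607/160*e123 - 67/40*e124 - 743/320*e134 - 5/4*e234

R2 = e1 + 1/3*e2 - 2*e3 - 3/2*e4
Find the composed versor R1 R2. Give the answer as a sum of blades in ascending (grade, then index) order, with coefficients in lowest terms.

Distribute over the terms of R2 (each basis-blade product reordered to ascending indices, repeated generators contracted through their squares):
R1 (e1) = -539/160 + 101/20*e12 - 63/32*e13 + 57/20*e14 + 607/160*e23 - 67/40*e24 - 743/320*e34 + 5/4*e1234
R1 (1/3*e2) = -101/60 - 539/480*e12 - 607/480*e13 + 67/120*e14 - 21/32*e23 + 19/20*e24 - 5/12*e34 - 743/960*e1234
R1 (-2*e3) = -63/16 - 607/80*e12 + 539/80*e13 - 743/160*e14 + 101/10*e23 - 5/2*e24 - 57/10*e34 - 67/20*e1234
R1 (-3/2*e4) = 171/40 + 201/80*e12 + 2229/640*e13 + 1617/320*e14 + 15/8*e23 + 303/40*e24 - 189/64*e34 - 1821/320*e1234
Summing the partial products and collecting blades:
Answer: -2263/480 - 551/480*e12 + 2683/384*e13 + 733/192*e14 + 1209/80*e23 + 87/20*e24 - 1367/120*e34 - 4111/480*e1234


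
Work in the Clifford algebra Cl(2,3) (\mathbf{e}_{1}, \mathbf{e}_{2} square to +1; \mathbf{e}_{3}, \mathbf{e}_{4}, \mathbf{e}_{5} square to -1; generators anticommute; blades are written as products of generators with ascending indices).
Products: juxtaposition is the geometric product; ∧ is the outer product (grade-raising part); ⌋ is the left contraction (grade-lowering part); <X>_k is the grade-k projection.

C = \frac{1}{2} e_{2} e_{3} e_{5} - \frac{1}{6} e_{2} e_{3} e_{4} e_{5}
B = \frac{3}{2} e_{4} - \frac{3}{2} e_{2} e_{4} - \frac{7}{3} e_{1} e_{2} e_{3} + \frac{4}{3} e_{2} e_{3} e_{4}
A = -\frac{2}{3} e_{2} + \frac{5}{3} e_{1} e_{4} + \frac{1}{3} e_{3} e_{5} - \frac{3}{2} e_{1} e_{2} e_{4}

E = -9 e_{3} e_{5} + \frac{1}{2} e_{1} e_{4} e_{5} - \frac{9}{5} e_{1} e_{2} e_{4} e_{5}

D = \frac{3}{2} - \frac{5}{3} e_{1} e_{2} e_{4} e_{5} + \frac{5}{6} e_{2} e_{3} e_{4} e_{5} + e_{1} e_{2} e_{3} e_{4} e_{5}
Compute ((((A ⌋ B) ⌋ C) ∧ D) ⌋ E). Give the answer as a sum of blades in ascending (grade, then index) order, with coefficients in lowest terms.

step 1: e_{4} - \frac{14}{9} e_{1} e_{3} - \frac{8}{9} e_{3} e_{4}
step 2: -\frac{4}{27} e_{2} e_{5} + \frac{1}{6} e_{2} e_{3} e_{5}
step 3: -\frac{2}{9} e_{2} e_{5} + \frac{1}{4} e_{2} e_{3} e_{5}
step 4: -\frac{2}{5} e_{1} e_{4}
Answer: -\frac{2}{5} e_{1} e_{4}


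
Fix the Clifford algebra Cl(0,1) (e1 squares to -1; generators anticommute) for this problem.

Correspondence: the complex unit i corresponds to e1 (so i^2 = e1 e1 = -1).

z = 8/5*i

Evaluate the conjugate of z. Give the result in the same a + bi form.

In blades: z = 8/5*e1.
Conjugation here is Clifford conjugation: the scalar is fixed and the grade-1 and grade-2 blades all flip sign, giving -8/5*e1; translating back:
Answer: -8/5*i


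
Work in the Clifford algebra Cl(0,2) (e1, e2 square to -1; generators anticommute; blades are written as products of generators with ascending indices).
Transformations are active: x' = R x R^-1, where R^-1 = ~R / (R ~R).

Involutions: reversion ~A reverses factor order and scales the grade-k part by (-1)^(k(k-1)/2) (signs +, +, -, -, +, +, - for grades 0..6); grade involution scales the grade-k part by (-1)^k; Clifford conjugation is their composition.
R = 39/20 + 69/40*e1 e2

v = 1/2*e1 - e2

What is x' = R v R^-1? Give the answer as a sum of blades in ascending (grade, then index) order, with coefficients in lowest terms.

~R = 39/20 - 69/40*e1 e2, and R ~R = 2169/320, so R^-1 = ~R / (2169/320).
R v = 27/10*e1 - 87/80*e2
Answer: 2539/2410*e1 + 451/1205*e2


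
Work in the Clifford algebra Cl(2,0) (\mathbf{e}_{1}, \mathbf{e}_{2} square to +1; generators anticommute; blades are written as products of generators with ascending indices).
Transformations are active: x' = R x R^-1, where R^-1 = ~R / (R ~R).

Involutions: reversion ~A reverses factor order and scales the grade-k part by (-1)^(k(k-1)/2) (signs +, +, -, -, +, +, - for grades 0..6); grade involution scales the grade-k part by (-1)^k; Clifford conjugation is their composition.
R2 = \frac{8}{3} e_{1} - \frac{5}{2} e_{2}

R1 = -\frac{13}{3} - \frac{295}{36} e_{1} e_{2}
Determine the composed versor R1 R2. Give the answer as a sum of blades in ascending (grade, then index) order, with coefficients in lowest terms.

Distribute over the terms of R1 (each basis-blade product reordered to ascending indices, repeated generators contracted through their squares):
(-\frac{13}{3}) R2 = -\frac{104}{9} e_{1} + \frac{65}{6} e_{2}
(-\frac{295}{36} e_{1} e_{2}) R2 = \frac{1475}{72} e_{1} + \frac{590}{27} e_{2}
Summing the partial products and collecting blades:
Answer: \frac{643}{72} e_{1} + \frac{1765}{54} e_{2}


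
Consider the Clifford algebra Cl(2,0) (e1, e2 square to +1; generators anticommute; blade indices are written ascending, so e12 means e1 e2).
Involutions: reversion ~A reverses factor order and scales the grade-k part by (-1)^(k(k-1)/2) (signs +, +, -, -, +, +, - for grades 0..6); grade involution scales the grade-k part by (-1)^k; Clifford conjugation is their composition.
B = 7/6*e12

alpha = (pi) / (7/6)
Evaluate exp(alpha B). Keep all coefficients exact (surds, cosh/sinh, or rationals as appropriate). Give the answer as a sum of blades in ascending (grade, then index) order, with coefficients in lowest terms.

B^2 = (7/6)^2*(e12)^2 = 49/36*(-1) = -49/36 (a basis 2-blade squares to minus the product of its generators' squares).
B^2 = -49/36 — circular case — the even/odd split gives cos and sin: l = 7/6, alpha*l = pi, so exp(alpha B) = cos(pi) + (sin(pi)/(7/6))*B = -1 + (0)*B.
Answer: -1


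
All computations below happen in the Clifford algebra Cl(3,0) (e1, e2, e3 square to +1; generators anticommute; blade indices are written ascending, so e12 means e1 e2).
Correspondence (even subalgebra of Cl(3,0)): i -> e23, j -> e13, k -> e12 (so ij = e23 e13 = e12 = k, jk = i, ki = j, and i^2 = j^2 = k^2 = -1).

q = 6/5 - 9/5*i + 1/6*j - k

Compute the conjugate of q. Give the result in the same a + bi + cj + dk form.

In blades: q = 6/5 - e12 + 1/6*e13 - 9/5*e23.
Quaternion conjugation is reversion on the even subalgebra: the scalar is fixed and every grade-2 blade flips sign, giving 6/5 + e12 - 1/6*e13 + 9/5*e23; translating back:
Answer: 6/5 + 9/5*i - 1/6*j + k


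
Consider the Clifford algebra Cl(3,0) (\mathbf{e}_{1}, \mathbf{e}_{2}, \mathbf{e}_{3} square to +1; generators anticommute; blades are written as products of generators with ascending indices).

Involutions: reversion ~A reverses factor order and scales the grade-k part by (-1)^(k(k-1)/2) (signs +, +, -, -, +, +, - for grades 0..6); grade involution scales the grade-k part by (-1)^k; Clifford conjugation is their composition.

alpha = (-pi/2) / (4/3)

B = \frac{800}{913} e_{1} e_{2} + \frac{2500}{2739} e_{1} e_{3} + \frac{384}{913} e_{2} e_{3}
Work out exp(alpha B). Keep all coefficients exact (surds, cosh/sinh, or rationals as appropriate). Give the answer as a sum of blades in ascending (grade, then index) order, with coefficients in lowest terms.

B^2 term by term: the squares give (\frac{800}{913})^2*(e_{1} e_{2})^2 + (\frac{2500}{2739})^2*(e_{1} e_{3})^2 + (\frac{384}{913})^2*(e_{2} e_{3})^2 = \frac{640000}{833569}*(-1) + \frac{6250000}{7502121}*(-1) + \frac{147456}{833569}*(-1) = -\frac{16}{9} (each basis 2-blade squares to minus the product of its generators' squares); cross terms between blades sharing an index anticommute and cancel. So B^2 = -\frac{16}{9}.
B^2 = -\frac{16}{9} — a negative square means the series sums to a rotation: l = \frac{4}{3}, alpha*l = - \frac{\pi}{2}, so exp(alpha B) = cos(- \frac{\pi}{2}) + (sin(- \frac{\pi}{2})/(\frac{4}{3}))*B = 0 + (- \frac{3}{4})*B.
Answer: - \frac{600}{913} e_{1} e_{2} - \frac{625}{913} e_{1} e_{3} - \frac{288}{913} e_{2} e_{3}


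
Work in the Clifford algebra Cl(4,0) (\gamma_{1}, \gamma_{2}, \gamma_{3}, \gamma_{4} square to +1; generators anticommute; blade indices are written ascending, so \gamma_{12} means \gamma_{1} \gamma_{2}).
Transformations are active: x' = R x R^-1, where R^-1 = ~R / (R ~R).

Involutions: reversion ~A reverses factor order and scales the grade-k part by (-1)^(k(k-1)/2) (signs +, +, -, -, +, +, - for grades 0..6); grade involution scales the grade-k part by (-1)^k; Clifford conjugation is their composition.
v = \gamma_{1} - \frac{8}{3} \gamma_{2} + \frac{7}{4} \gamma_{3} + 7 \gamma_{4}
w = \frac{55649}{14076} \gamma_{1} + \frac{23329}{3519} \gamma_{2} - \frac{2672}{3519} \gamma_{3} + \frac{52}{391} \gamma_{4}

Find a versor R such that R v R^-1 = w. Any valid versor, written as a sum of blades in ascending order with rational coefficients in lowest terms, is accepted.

The midline construction: v and w both square to \frac{8665}{144}, so reflecting in their sum \frac{69725}{14076} \gamma_{1} + \frac{13945}{3519} \gamma_{2} + \frac{13945}{14076} \gamma_{3} + \frac{2789}{391} \gamma_{4} exchanges them.
Answer: \frac{69725}{14076} \gamma_{1} + \frac{13945}{3519} \gamma_{2} + \frac{13945}{14076} \gamma_{3} + \frac{2789}{391} \gamma_{4}


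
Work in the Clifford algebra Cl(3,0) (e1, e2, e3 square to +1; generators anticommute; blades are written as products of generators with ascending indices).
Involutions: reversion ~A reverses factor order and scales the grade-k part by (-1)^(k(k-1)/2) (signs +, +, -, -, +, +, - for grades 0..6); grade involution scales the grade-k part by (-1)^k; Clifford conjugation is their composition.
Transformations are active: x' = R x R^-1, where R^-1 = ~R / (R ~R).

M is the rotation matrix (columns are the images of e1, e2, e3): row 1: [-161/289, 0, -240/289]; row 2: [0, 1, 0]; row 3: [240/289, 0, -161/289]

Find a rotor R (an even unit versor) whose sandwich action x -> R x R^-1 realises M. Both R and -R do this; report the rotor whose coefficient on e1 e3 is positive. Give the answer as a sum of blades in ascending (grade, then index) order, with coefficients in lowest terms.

Method: write R = a + b12*e1 e2 + b13*e1 e3 + b23*e2 e3 with a^2 + b12^2 + b13^2 + b23^2 = 1 (so R^-1 = ~R). Expanding the columns R e_j ~R gives tr M = 4a^2 - 1 and, from the antisymmetric part, M21 - M12 = -4a*b12, M13 - M31 = 4a*b13, M32 - M23 = -4a*b23.
Here tr M = -33/289, so a^2 = (1 + tr M)/4 = 64/289 and a = ±8/17. Taking a = 8/17: M21 - M12 = 0, M13 - M31 = -480/289, M32 - M23 = 0, giving b12 = 0, b13 = -15/17, b23 = 0, i.e. R = 8/17 - 15/17*e1 e3.
Its e1 e3 coefficient is negative, so report the other preimage -R.
Answer: -8/17 + 15/17*e1 e3. Key observation: the double cover Spin(3) -> SO(3) sends R and -R to the same matrix (trace -33/289 here), so the stated sign of the e1 e3 coefficient is what selects one sheet.


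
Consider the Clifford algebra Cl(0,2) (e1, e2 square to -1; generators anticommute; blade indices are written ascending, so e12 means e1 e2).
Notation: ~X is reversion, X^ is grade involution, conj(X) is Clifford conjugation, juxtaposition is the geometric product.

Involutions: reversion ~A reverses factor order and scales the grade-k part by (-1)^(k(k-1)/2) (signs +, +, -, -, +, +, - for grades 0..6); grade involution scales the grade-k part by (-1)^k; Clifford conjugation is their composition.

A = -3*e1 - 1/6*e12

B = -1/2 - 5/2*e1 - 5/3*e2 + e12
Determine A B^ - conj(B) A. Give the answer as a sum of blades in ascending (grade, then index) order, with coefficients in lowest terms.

first term: 23/3 + 16/9*e1 + 31/12*e2 - 59/12*e12
second term: 22/3 + 11/9*e1 + 41/12*e2 + 61/12*e12
Answer: 1/3 + 5/9*e1 - 5/6*e2 - 10*e12


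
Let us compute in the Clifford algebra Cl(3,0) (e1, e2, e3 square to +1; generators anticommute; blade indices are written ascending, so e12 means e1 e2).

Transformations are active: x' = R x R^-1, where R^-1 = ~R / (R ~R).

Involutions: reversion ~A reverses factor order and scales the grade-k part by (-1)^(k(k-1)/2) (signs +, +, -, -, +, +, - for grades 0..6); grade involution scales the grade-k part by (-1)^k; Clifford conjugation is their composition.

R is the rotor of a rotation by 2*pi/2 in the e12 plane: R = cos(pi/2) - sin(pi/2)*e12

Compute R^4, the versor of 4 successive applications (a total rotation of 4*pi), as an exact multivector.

The rotor phase is half the rotation angle and phases add under composition, so 4 steps in the e12 plane accumulate phase 4*(pi/2) = 2*pi: R^4 = cos(2*pi) - sin(2*pi)*e12.
cos(2*pi) = 1 and sin(2*pi) = 0, so R^4 = 1. The total rotation 4*pi is 2 full turns, so every vector returns to itself, yet the rotor is +1, back on the identity sheet (an even number of 2*pi turns).
Answer: 1


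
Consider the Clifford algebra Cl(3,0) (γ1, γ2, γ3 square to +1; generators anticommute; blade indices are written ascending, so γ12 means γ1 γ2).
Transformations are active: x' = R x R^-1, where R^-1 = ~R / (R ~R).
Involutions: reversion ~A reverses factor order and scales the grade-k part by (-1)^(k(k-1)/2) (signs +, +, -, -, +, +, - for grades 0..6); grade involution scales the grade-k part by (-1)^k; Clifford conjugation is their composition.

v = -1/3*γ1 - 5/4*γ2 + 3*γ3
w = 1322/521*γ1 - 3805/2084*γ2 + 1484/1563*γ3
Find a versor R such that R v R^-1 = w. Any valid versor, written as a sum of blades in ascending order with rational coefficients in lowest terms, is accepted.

Take R = v + w = 3445/1563*γ1 - 3205/1042*γ2 + 6173/1563*γ3. Because q(v) = q(w) = 1537/144, conjugation by R sends v exactly to w.
Answer: 3445/1563*γ1 - 3205/1042*γ2 + 6173/1563*γ3


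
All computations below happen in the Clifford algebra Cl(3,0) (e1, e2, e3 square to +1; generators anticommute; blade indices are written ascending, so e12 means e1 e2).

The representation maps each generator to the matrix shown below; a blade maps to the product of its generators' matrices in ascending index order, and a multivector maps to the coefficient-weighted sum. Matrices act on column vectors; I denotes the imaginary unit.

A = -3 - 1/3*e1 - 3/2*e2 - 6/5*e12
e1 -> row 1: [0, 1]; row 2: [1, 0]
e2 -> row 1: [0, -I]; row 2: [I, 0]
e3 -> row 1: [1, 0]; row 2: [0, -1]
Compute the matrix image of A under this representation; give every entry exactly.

Bivector images (products of the table entries): rho(e12) = rho(e1)rho(e2) = row 1: [I, 0]; row 2: [0, -I].
M = (-3)*1 + (-1/3)*rho(e1) + (-3/2)*rho(e2) + (-6/5)*rho(e12), summed entrywise (1 is the identity matrix):
Answer: row 1: [-3 - 6*I/5, -1/3 + 3*I/2]; row 2: [-1/3 - 3*I/2, -3 + 6*I/5]


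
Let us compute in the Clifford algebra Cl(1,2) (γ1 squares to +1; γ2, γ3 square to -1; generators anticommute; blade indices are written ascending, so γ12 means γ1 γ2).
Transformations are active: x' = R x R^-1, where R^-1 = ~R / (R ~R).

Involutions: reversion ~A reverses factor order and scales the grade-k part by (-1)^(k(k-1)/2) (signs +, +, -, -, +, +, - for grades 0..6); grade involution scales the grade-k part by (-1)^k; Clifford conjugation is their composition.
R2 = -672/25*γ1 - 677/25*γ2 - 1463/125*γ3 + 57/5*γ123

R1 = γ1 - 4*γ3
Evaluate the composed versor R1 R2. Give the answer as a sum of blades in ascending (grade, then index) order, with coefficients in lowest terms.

Distribute over the terms of R1 (each basis-blade product reordered to ascending indices, repeated generators contracted through their squares):
(γ1) R2 = -672/25 - 677/25*γ12 - 1463/125*γ13 + 57/5*γ23
(-4*γ3) R2 = -5852/125 + 228/5*γ12 - 2688/25*γ13 - 2708/25*γ23
Summing the partial products and collecting blades:
Answer: -9212/125 + 463/25*γ12 - 14903/125*γ13 - 2423/25*γ23


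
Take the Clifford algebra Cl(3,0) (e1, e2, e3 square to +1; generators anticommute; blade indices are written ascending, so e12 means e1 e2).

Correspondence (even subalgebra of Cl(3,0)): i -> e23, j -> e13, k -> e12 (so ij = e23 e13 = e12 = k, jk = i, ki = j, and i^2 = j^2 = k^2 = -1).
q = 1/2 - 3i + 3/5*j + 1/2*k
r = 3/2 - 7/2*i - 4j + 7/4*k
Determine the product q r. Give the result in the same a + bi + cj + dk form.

In blades: q = 1/2 + 1/2*e12 + 3/5*e13 - 3*e23, r = 3/2 + 7/4*e12 - 4*e13 - 7/2*e23.
Distribute q over r term by term (generator squares from the signature, products reordered to ascending indices): (1/2)*r = 3/4 + 7/8*e12 - 2*e13 - 7/4*e23; (1/2*e12)*r = -7/8 + 3/4*e12 - 7/4*e13 + 2*e23; (3/5*e13)*r = 12/5 + 21/10*e12 + 9/10*e13 + 21/20*e23; (-3*e23)*r = -21/2 + 12*e12 + 21/4*e13 - 9/2*e23.
Sum: -329/40 + 629/40*e12 + 12/5*e13 - 16/5*e23; translating back through the correspondence:
Answer: -329/40 - 16/5*i + 12/5*j + 629/40*k


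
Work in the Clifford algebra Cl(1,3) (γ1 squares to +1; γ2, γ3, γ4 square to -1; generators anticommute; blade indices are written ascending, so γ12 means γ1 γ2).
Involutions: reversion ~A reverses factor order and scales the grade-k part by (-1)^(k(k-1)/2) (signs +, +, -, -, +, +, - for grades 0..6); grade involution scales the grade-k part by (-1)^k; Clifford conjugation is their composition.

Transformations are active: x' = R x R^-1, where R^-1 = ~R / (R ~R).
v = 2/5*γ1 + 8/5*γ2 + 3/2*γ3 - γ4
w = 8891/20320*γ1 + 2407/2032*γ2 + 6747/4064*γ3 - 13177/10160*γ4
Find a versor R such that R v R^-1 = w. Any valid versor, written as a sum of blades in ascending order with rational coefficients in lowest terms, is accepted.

The midline construction: v and w both square to -113/20, so reflecting in their sum 17019/20320*γ1 + 28291/10160*γ2 + 12843/4064*γ3 - 23337/10160*γ4 exchanges them.
Answer: 17019/20320*γ1 + 28291/10160*γ2 + 12843/4064*γ3 - 23337/10160*γ4


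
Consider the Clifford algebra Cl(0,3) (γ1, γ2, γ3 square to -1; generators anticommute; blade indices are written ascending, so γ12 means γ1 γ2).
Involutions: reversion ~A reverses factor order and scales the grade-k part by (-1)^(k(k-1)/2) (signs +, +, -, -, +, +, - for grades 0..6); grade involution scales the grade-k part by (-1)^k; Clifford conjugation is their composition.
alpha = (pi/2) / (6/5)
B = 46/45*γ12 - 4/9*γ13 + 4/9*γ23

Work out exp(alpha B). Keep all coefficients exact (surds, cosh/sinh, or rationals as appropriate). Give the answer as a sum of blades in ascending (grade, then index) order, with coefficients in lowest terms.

B^2 term by term: the squares give (46/45)^2*(γ12)^2 + (-4/9)^2*(γ13)^2 + (4/9)^2*(γ23)^2 = 2116/2025*(-1) + 16/81*(-1) + 16/81*(-1) = -36/25 (each basis 2-blade squares to minus the product of its generators' squares); cross terms between blades sharing an index anticommute and cancel. So B^2 = -36/25.
B^2 = -36/25 — the series telescopes trigonometrically here: l = 6/5, alpha*l = pi/2, so exp(alpha B) = cos(pi/2) + (sin(pi/2)/(6/5))*B = 0 + (5/6)*B.
Answer: 23/27*γ12 - 10/27*γ13 + 10/27*γ23


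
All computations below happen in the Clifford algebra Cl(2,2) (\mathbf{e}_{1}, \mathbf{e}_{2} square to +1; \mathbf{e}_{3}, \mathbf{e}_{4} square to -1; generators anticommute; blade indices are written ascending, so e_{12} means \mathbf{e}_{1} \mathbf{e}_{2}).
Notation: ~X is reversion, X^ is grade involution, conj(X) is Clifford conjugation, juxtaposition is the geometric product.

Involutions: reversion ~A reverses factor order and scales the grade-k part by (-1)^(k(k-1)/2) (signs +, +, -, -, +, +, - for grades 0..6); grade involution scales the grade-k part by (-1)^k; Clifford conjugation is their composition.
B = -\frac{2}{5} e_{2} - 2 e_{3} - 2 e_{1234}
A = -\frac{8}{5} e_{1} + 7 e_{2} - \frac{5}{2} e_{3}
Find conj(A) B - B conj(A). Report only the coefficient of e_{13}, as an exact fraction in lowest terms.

first term: \frac{39}{5} - \frac{16}{25} e_{12} - \frac{16}{5} e_{13} + 15 e_{23} + 5 e_{124} - 14 e_{134} - \frac{16}{5} e_{234}
second term: \frac{39}{5} + \frac{16}{25} e_{12} + \frac{16}{5} e_{13} - 15 e_{23} - 5 e_{124} + 14 e_{134} + \frac{16}{5} e_{234}
Answer: -\frac{32}{5}


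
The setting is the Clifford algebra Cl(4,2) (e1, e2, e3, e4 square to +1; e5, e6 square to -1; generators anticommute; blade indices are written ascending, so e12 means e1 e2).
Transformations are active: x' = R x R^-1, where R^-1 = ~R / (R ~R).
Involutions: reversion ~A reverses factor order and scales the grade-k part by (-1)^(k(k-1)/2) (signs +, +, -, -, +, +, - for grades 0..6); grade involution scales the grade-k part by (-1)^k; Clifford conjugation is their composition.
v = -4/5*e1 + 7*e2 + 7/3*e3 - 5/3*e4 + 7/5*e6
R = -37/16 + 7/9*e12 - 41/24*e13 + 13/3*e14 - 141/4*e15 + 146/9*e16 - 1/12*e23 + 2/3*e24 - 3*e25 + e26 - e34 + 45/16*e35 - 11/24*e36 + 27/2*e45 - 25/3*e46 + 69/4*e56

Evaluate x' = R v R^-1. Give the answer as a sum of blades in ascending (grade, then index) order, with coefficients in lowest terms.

~R = -37/16 - 7/9*e12 + 41/24*e13 - 13/3*e14 + 141/4*e15 - 146/9*e16 + 1/12*e23 - 2/3*e24 + 3*e25 - e26 + e34 - 45/16*e35 + 11/24*e36 - 27/2*e45 + 25/3*e46 - 69/4*e56, and R ~R = -11591/8, so R^-1 = ~R / (-11591/8).
R v = -213/8*e1 - 877/48*e2 - 929/240*e3 + 3997/240*e4 - 1233/80*e5 - 2419/240*e6 + 14947/1080*e123 - 4342/135*e124 + 4983/20*e125 - 1699/15*e126 - 2327/360*e134 + 80*e135 - 43067/1080*e136 - 1391/20*e145 + 5369/135*e146 - 1263/20*e156 - 101/12*e234 + 427/16*e235 - 679/120*e236 + 179/2*e245 - 836/15*e246 + 2331/20*e256 + 579/16*e345 - 2593/120*e346 + 707/16*e356 - 197/20*e456
Answer: -505/1384*e1 + 1261/180*e2 + 98309/41520*e3 - 695/346*e4 + 19743/13840*e5 + 59567/62280*e6


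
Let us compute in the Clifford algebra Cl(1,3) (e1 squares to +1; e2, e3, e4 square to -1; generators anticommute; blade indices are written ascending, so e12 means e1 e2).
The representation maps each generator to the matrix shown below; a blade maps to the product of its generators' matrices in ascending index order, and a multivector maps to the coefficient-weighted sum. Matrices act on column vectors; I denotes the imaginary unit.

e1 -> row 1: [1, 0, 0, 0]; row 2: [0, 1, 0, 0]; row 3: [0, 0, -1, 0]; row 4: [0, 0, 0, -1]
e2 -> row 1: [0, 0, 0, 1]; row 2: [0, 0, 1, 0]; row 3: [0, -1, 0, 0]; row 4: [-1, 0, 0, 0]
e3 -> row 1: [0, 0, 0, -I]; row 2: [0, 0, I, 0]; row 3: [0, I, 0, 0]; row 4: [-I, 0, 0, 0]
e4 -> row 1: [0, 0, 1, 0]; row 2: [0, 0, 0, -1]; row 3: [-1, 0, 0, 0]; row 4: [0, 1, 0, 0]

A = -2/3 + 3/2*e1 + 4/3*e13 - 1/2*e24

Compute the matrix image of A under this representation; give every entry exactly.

Bivector images (products of the table entries): rho(e13) = rho(e1)rho(e3) = row 1: [0, 0, 0, -I]; row 2: [0, 0, I, 0]; row 3: [0, -I, 0, 0]; row 4: [I, 0, 0, 0]; rho(e24) = rho(e2)rho(e4) = row 1: [0, 1, 0, 0]; row 2: [-1, 0, 0, 0]; row 3: [0, 0, 0, 1]; row 4: [0, 0, -1, 0].
M = (-2/3)*1 + (3/2)*rho(e1) + (4/3)*rho(e13) + (-1/2)*rho(e24), summed entrywise (1 is the identity matrix):
Answer: row 1: [5/6, -1/2, 0, -4*I/3]; row 2: [1/2, 5/6, 4*I/3, 0]; row 3: [0, -4*I/3, -13/6, -1/2]; row 4: [4*I/3, 0, 1/2, -13/6]


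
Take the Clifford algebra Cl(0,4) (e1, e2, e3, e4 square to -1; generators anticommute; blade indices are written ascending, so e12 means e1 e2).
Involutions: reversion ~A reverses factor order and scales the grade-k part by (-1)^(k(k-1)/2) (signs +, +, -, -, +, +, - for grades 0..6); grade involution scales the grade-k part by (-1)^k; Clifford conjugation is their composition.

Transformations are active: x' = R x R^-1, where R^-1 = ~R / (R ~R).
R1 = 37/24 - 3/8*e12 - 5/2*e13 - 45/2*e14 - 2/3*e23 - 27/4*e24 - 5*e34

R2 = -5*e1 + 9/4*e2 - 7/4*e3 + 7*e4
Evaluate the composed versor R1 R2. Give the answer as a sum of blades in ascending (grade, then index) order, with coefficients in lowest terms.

Distribute over the terms of R2 (each basis-blade product reordered to ascending indices, repeated generators contracted through their squares):
R1 (-5*e1) = -185/24*e1 + 15/8*e2 + 25/2*e3 + 225/2*e4 + 10/3*e123 + 135/4*e124 + 25*e134
R1 (9/4*e2) = 27/32*e1 + 111/32*e2 - 3/2*e3 - 243/16*e4 + 45/8*e123 + 405/8*e124 - 45/4*e234
R1 (-7/4*e3) = -35/8*e1 - 7/6*e2 - 259/96*e3 + 35/4*e4 + 21/32*e123 - 315/8*e134 - 189/16*e234
R1 (7*e4) = 315/2*e1 + 189/4*e2 + 35*e3 + 259/24*e4 - 21/8*e124 - 35/2*e134 - 14/3*e234
Summing the partial products and collecting blades:
Answer: 14041/96*e1 + 4937/96*e2 + 4157/96*e3 + 5609/48*e4 + 923/96*e123 + 327/4*e124 - 255/8*e134 - 1331/48*e234


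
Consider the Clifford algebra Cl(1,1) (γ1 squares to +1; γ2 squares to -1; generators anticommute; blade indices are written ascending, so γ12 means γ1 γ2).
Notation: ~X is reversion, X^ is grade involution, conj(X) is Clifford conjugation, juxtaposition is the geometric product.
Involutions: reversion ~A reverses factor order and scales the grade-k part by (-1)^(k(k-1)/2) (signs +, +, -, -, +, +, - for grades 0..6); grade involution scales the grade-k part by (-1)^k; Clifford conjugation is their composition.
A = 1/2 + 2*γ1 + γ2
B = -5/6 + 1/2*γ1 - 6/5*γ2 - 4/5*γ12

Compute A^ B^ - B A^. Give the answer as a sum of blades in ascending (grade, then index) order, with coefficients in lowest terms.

first term: 107/60 + 133/60*γ1 + 91/30*γ2 - 33/10*γ12
second term: -157/60 + 67/60*γ1 - 41/30*γ2 - 33/10*γ12
Answer: 22/5 + 11/10*γ1 + 22/5*γ2


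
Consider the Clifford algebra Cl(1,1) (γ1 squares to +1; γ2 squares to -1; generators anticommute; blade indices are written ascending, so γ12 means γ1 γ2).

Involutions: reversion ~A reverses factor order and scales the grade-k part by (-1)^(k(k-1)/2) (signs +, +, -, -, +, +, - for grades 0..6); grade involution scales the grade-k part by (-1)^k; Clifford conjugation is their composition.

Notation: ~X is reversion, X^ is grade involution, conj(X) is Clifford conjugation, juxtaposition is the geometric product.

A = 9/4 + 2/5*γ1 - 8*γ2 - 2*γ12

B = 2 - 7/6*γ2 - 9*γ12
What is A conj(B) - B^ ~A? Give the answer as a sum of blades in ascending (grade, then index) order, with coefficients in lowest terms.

first term: -25/6 - 1033/15*γ1 - 391/40*γ2 + 1003/60*γ12
second term: -25/6 - 1033/15*γ1 - 391/40*γ2 - 1003/60*γ12
Answer: 1003/30*γ12


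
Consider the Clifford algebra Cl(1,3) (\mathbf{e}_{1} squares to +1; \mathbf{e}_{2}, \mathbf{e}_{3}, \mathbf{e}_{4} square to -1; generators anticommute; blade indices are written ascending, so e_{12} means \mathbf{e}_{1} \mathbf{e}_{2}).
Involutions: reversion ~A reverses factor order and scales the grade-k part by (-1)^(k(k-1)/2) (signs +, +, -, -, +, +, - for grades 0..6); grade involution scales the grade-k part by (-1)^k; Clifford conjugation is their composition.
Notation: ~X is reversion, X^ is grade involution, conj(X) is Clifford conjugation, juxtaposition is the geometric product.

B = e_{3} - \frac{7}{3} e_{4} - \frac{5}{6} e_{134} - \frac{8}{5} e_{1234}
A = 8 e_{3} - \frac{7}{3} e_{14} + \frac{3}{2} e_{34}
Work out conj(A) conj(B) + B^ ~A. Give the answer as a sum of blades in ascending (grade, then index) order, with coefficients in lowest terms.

first term: -8 - \frac{241}{36} e_{1} + \frac{49}{9} e_{3} + \frac{3}{2} e_{4} - \frac{12}{5} e_{12} + \frac{20}{3} e_{14} - \frac{56}{15} e_{23} - \frac{56}{3} e_{34} - \frac{64}{5} e_{124} + \frac{7}{3} e_{134}
second term: 8 + \frac{241}{36} e_{1} - \frac{49}{9} e_{3} - \frac{3}{2} e_{4} - \frac{12}{5} e_{12} + \frac{20}{3} e_{14} - \frac{56}{15} e_{23} - \frac{56}{3} e_{34} - \frac{64}{5} e_{124} + \frac{7}{3} e_{134}
Answer: -\frac{24}{5} e_{12} + \frac{40}{3} e_{14} - \frac{112}{15} e_{23} - \frac{112}{3} e_{34} - \frac{128}{5} e_{124} + \frac{14}{3} e_{134}


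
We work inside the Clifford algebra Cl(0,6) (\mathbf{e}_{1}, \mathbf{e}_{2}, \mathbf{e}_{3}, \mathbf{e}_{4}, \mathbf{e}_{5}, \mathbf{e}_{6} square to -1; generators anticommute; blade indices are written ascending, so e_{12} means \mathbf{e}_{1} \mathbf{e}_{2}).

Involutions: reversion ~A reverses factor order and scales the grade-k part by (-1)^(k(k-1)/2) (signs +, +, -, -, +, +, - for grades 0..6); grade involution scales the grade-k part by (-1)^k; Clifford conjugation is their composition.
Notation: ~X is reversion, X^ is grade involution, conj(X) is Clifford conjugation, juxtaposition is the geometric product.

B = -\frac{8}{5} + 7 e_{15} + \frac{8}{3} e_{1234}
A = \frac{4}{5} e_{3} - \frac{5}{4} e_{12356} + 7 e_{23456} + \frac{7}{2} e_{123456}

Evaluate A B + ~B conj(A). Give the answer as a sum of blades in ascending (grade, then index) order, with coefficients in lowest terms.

first term: -\frac{32}{25} e_{3} + \frac{28}{3} e_{56} - \frac{32}{15} e_{124} - \frac{28}{5} e_{135} - \frac{56}{3} e_{156} + \frac{35}{4} e_{236} - \frac{10}{3} e_{456} + \frac{49}{2} e_{2346} - 49 e_{12346} + 2 e_{12356} - \frac{56}{5} e_{23456} - \frac{28}{5} e_{123456}
second term: \frac{32}{25} e_{3} - \frac{28}{3} e_{56} - \frac{32}{15} e_{124} - \frac{28}{5} e_{135} - \frac{56}{3} e_{156} + \frac{35}{4} e_{236} - \frac{10}{3} e_{456} + \frac{49}{2} e_{2346} + 49 e_{12346} - 2 e_{12356} + \frac{56}{5} e_{23456} + \frac{28}{5} e_{123456}
Answer: -\frac{64}{15} e_{124} - \frac{56}{5} e_{135} - \frac{112}{3} e_{156} + \frac{35}{2} e_{236} - \frac{20}{3} e_{456} + 49 e_{2346}


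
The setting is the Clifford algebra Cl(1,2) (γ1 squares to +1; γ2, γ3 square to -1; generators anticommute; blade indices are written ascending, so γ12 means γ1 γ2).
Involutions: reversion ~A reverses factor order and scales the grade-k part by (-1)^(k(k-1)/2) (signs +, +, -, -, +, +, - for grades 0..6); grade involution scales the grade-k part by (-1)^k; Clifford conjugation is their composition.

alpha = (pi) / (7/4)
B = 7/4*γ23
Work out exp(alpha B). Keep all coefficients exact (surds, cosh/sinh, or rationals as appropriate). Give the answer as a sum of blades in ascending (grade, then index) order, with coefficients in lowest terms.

B^2 = (7/4)^2*(γ23)^2 = 49/16*(-1) = -49/16 (a basis 2-blade squares to minus the product of its generators' squares).
B^2 = -49/16 — circular case — the even/odd split gives cos and sin: l = 7/4, alpha*l = pi, so exp(alpha B) = cos(pi) + (sin(pi)/(7/4))*B = -1 + (0)*B.
Answer: -1


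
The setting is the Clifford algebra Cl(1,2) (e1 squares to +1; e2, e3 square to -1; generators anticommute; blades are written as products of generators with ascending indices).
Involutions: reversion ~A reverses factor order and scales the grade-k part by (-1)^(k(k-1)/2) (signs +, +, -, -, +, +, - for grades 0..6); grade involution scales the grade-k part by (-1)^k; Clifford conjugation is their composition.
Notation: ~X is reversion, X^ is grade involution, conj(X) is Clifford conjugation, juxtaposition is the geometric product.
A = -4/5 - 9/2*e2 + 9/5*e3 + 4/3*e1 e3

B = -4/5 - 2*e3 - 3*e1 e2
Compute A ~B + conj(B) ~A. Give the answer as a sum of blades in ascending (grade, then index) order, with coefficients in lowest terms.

first term: 106/25 - 65/6*e1 + 18/5*e2 + 4/25*e3 - 12/5*e1 e2 - 16/15*e1 e3 + 13*e2 e3 + 27/5*e1 e2 e3
second term: -74/25 + 65/6*e1 + 18/5*e2 - 76/25*e3 - 12/5*e1 e2 + 16/15*e1 e3 + 13*e2 e3 + 27/5*e1 e2 e3
Answer: 32/25 + 36/5*e2 - 72/25*e3 - 24/5*e1 e2 + 26*e2 e3 + 54/5*e1 e2 e3


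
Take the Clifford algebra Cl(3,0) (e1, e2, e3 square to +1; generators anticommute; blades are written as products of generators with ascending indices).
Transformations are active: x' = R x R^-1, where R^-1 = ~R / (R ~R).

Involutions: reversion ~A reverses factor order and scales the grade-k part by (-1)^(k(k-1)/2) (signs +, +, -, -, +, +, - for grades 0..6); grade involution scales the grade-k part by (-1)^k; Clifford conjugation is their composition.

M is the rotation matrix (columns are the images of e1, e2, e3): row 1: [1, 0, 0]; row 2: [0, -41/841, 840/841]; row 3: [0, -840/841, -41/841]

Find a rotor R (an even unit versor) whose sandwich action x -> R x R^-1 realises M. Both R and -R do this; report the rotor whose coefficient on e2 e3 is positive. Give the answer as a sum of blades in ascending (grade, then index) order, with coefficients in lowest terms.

Method: write R = a + b12*e1 e2 + b13*e1 e3 + b23*e2 e3 with a^2 + b12^2 + b13^2 + b23^2 = 1 (so R^-1 = ~R). Expanding the columns R e_j ~R gives tr M = 4a^2 - 1 and, from the antisymmetric part, M21 - M12 = -4a*b12, M13 - M31 = 4a*b13, M32 - M23 = -4a*b23.
Here tr M = 759/841, so a^2 = (1 + tr M)/4 = 400/841 and a = ±20/29. Taking a = 20/29: M21 - M12 = 0, M13 - M31 = 0, M32 - M23 = -1680/841, giving b12 = 0, b13 = 0, b23 = 21/29, i.e. R = 20/29 + 21/29*e2 e3.
Its e2 e3 coefficient is already positive.
Answer: 20/29 + 21/29*e2 e3. Sheet selection: the two-to-one cover makes ±R indistinguishable at the matrix level (trace 759/841), so uniqueness comes from the required sign on e2 e3.
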